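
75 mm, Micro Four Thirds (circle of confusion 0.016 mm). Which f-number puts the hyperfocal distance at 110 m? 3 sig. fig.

Rearrange H = f²/(N·c) + f for N: N = f² / ((H − f)·c).
N = 75² / ((110000 − 75) × 0.016) = 5625 / 1759 ≈ 3.20.

f/3.20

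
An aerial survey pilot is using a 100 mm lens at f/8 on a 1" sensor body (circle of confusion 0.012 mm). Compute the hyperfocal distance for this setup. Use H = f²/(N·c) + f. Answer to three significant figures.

Hyperfocal distance H = f²/(N·c) + f = 100²/(8 × 0.012) + 100 = 10000/0.096 + 100 ≈ 104266.7 mm ≈ 104 m.

104 m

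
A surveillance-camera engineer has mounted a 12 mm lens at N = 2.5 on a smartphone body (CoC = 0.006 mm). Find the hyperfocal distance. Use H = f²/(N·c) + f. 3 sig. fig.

9.61 m

Hyperfocal distance H = f²/(N·c) + f = 12²/(2.5 × 0.006) + 12 = 144/0.015 + 12 ≈ 9612.0 mm ≈ 9.61 m.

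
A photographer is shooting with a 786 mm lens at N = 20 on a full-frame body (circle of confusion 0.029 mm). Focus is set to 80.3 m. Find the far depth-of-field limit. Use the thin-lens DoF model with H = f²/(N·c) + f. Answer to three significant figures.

86.8 m

Hyperfocal distance H = f²/(N·c) + f = 786²/(20 × 0.029) + 786 = 617796/0.58 + 786 ≈ 1065951.5 mm ≈ 1066 m.
Far limit Df = s·(H − f)/(H − s) = 80300 × (1065951.5 − 786) / (1065951.5 − 80300) = 80300 × 1065165.5 / 985651.5 ≈ 86778 mm ≈ 86.8 m.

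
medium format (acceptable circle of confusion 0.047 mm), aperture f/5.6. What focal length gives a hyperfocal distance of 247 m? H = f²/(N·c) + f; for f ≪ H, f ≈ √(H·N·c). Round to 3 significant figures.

From H = f²/(N·c) + f, with f ≪ H: f ≈ √(H·N·c) = √(247000 × 5.6 × 0.047) = √65010 ≈ 255.0 mm.
The +f correction barely moves this — solving exactly, f² + N·c·f − N·c·H = 0 ⇒ f = (−N·c + √((N·c)² + 4·N·c·H))/2 = (−0.2632 + √260042)/2 ≈ 254.84 mm, so f ≈ 255 mm.

255 mm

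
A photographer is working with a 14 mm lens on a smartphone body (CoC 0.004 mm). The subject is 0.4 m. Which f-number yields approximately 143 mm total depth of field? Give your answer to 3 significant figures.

f/22

Write h = H − f = f²/(N·c). The thin-lens limits are Dn = s·h/(h + (s−f)) and Df = s·h/(h − (s−f)), so DoF = Df − Dn = 2·s·(s−f)·h / (h² − (s−f)²).
That is a quadratic in h: DoF·h² − 2·s·(s−f)·h − DoF·(s−f)² = 0 ⇒ h = (s−f)·(s + √(s² + DoF²)) / DoF = 386 × (400 + √(400² + 143²)) / 143 = 386 × (400 + 424.793) / 143 ≈ 2226.4 mm.
Then N = f²/(c·h) = 14² / (0.004 × 2226.4) = 196 / 8.9055 ≈ 22.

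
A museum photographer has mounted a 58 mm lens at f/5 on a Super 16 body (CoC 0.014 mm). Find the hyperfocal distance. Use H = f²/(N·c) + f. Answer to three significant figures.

48.1 m

Hyperfocal distance H = f²/(N·c) + f = 58²/(5 × 0.014) + 58 = 3364/0.07 + 58 ≈ 48115.1 mm ≈ 48.1 m.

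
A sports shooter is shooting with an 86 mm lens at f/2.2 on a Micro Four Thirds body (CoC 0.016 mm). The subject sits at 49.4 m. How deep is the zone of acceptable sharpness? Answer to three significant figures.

24.5 m

Hyperfocal distance H = f²/(N·c) + f = 86²/(2.2 × 0.016) + 86 = 7396/0.0352 + 86 ≈ 210199.6 mm ≈ 210.2 m.
Near limit Dn = s·(H − f)/(H + s − 2f) = 49400 × (210199.6 − 86) / (210199.6 + 49400 − 2 × 86) = 49400 × 210113.6 / 259427.6 ≈ 40010 mm.
Far limit Df = s·(H − f)/(H − s) = 49400 × (210199.6 − 86) / (210199.6 − 49400) = 49400 × 210113.6 / 160799.6 ≈ 64550 mm.
Depth of field = Df − Dn = 64550 − 40010 ≈ 24540 mm ≈ 24.5 m.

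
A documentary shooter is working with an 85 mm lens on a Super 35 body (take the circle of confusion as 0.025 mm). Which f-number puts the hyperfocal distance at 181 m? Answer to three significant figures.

f/1.60

Rearrange H = f²/(N·c) + f for N: N = f² / ((H − f)·c).
N = 85² / ((181000 − 85) × 0.025) = 7225 / 4523 ≈ 1.60.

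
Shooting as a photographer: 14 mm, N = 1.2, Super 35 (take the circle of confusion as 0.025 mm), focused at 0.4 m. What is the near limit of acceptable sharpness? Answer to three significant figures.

Hyperfocal distance H = f²/(N·c) + f = 14²/(1.2 × 0.025) + 14 = 196/0.03 + 14 ≈ 6547.3 mm ≈ 6.547 m.
Near limit Dn = s·(H − f)/(H + s − 2f) = 400 × (6547.3 − 14) / (6547.3 + 400 − 2 × 14) = 400 × 6533.3 / 6919.3 ≈ 377.69 mm.

378 mm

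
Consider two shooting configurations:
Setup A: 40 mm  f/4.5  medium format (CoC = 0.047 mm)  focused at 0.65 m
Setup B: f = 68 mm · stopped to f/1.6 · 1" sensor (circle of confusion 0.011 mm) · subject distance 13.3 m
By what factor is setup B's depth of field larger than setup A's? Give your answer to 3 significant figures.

12.7

Setup A: H = 40²/(4.5×0.047) + 40 ≈ 7605.0 mm; DoF = Df − Dn = 707.01 − 601.50 ≈ 105.51 mm.
Setup B: H = 68²/(1.6×0.011) + 68 ≈ 262795.3 mm; DoF = Df − Dn = 14005.4 − 12662.3 ≈ 1343.1 mm.
Ratio = 1343.1 / 105.51 ≈ 12.7.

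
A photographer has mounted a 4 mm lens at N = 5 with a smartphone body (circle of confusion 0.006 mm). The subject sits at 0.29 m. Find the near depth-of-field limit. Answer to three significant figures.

189 mm

Hyperfocal distance H = f²/(N·c) + f = 4²/(5 × 0.006) + 4 = 16/0.03 + 4 ≈ 537.3 mm ≈ 0.537 m.
Near limit Dn = s·(H − f)/(H + s − 2f) = 290 × (537.3 − 4) / (537.3 + 290 − 2 × 4) = 290 × 533.3 / 819.3 ≈ 188.77 mm.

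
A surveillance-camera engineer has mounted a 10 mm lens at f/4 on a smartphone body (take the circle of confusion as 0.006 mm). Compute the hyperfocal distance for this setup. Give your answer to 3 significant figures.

4.18 m

Hyperfocal distance H = f²/(N·c) + f = 10²/(4 × 0.006) + 10 = 100/0.024 + 10 ≈ 4176.7 mm ≈ 4.18 m.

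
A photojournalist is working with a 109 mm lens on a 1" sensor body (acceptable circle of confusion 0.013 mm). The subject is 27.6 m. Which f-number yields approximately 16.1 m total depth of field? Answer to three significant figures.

f/8.99

Write h = H − f = f²/(N·c). The thin-lens limits are Dn = s·h/(h + (s−f)) and Df = s·h/(h − (s−f)), so DoF = Df − Dn = 2·s·(s−f)·h / (h² − (s−f)²).
That is a quadratic in h: DoF·h² − 2·s·(s−f)·h − DoF·(s−f)² = 0 ⇒ h = (s−f)·(s + √(s² + DoF²)) / DoF = 27491 × (27600 + √(27600² + 16100²)) / 16100 = 27491 × (27600 + 31952.6) / 16100 ≈ 101687 mm.
Then N = f²/(c·h) = 109² / (0.013 × 101687) = 11881 / 1321.9 ≈ 8.99.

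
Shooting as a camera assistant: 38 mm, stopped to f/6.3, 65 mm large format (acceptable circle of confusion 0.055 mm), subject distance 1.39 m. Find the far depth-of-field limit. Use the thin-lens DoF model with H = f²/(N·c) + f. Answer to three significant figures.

2.06 m

Hyperfocal distance H = f²/(N·c) + f = 38²/(6.3 × 0.055) + 38 = 1444/0.3465 + 38 ≈ 4205.4 mm ≈ 4.205 m.
Far limit Df = s·(H − f)/(H − s) = 1390 × (4205.4 − 38) / (4205.4 − 1390) = 1390 × 4167.4 / 2815.4 ≈ 2057.5 mm ≈ 2.06 m.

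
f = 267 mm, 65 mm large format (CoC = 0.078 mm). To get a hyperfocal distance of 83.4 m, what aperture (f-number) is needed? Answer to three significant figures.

f/11

Rearrange H = f²/(N·c) + f for N: N = f² / ((H − f)·c).
N = 267² / ((83400 − 267) × 0.078) = 71289 / 6484 ≈ 11.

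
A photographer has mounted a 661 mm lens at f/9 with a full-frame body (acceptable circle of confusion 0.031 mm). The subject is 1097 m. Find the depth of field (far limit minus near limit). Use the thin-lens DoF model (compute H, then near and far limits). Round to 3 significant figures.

Hyperfocal distance H = f²/(N·c) + f = 661²/(9 × 0.031) + 661 = 436921/0.279 + 661 ≈ 1566686.1 mm ≈ 1567 m.
Near limit Dn = s·(H − f)/(H + s − 2f) = 1097000 × (1566686.1 − 661) / (1566686.1 + 1097000 − 2 × 661) = 1097000 × 1566025.1 / 2662364.1 ≈ 645265 mm.
Far limit Df = s·(H − f)/(H − s) = 1097000 × (1566686.1 − 661) / (1566686.1 − 1097000) = 1097000 × 1566025.1 / 469686.1 ≈ 3657612 mm.
Depth of field = Df − Dn = 3657612 − 645265 ≈ 3012347 mm ≈ 3010 m.

3010 m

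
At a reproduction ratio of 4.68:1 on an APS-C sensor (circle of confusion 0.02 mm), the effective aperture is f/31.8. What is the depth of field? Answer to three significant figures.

0.0581 mm

At magnification m, DoF ≈ 2·N_eff·c/m² = 2 × 31.8 × 0.02 / 4.68² = 1.272 / 21.9 ≈ 0.0581 mm.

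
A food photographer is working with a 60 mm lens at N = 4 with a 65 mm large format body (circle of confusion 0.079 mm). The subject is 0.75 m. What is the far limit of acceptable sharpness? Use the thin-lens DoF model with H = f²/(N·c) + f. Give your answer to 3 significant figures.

0.798 m

Hyperfocal distance H = f²/(N·c) + f = 60²/(4 × 0.079) + 60 = 3600/0.316 + 60 ≈ 11452.4 mm ≈ 11.45 m.
Far limit Df = s·(H − f)/(H − s) = 750 × (11452.4 − 60) / (11452.4 − 750) = 750 × 11392.4 / 10702.4 ≈ 798.35 mm ≈ 0.798 m.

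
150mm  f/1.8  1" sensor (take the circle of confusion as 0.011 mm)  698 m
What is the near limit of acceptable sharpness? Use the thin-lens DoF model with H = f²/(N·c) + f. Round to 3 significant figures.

Hyperfocal distance H = f²/(N·c) + f = 150²/(1.8 × 0.011) + 150 = 22500/0.0198 + 150 ≈ 1136513.6 mm ≈ 1137 m.
Near limit Dn = s·(H − f)/(H + s − 2f) = 698000 × (1136513.6 − 150) / (1136513.6 + 698000 − 2 × 150) = 698000 × 1136363.6 / 1834213.6 ≈ 432437 mm ≈ 432 m.

432 m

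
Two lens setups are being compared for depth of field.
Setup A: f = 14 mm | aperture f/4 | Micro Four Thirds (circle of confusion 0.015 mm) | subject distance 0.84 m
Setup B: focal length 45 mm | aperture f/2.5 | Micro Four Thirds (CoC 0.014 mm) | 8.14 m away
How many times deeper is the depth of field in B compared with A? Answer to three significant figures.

5.12

Setup A: H = 14²/(4×0.015) + 14 ≈ 3280.7 mm; DoF = Df − Dn = 1124.28 − 670.47 ≈ 453.81 mm.
Setup B: H = 45²/(2.5×0.014) + 45 ≈ 57902.1 mm; DoF = Df − Dn = 9464.2 − 7140.9 ≈ 2323.3 mm.
Ratio = 2323.3 / 453.81 ≈ 5.12.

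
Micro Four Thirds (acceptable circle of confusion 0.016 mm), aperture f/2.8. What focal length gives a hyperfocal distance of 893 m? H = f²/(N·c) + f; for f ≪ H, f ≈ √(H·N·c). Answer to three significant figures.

200 mm

From H = f²/(N·c) + f, with f ≪ H: f ≈ √(H·N·c) = √(893000 × 2.8 × 0.016) = √40006 ≈ 200.0 mm.
The +f correction barely moves this — solving exactly, f² + N·c·f − N·c·H = 0 ⇒ f = (−N·c + √((N·c)² + 4·N·c·H))/2 = (−0.0448 + √160026)/2 ≈ 199.99 mm, so f ≈ 200 mm.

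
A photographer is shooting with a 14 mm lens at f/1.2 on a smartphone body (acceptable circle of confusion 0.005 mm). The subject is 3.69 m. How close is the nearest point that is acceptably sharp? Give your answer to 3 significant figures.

3.32 m

Hyperfocal distance H = f²/(N·c) + f = 14²/(1.2 × 0.005) + 14 = 196/0.006 + 14 ≈ 32680.7 mm ≈ 32.68 m.
Near limit Dn = s·(H − f)/(H + s − 2f) = 3690 × (32680.7 − 14) / (32680.7 + 3690 − 2 × 14) = 3690 × 32666.7 / 36342.7 ≈ 3316.8 mm ≈ 3.32 m.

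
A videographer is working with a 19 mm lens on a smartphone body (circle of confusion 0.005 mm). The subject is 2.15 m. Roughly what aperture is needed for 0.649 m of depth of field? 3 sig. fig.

f/5

Write h = H − f = f²/(N·c). The thin-lens limits are Dn = s·h/(h + (s−f)) and Df = s·h/(h − (s−f)), so DoF = Df − Dn = 2·s·(s−f)·h / (h² − (s−f)²).
That is a quadratic in h: DoF·h² − 2·s·(s−f)·h − DoF·(s−f)² = 0 ⇒ h = (s−f)·(s + √(s² + DoF²)) / DoF = 2131 × (2150 + √(2150² + 649²)) / 649 = 2131 × (2150 + 2245.82) / 649 ≈ 14434 mm.
Then N = f²/(c·h) = 19² / (0.005 × 14434) = 361 / 72.169 ≈ 5.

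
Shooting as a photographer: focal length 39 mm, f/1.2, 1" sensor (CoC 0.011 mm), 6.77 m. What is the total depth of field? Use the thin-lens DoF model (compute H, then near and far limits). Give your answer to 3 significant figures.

0.794 m

Hyperfocal distance H = f²/(N·c) + f = 39²/(1.2 × 0.011) + 39 = 1521/0.0132 + 39 ≈ 115266.3 mm ≈ 115.3 m.
Near limit Dn = s·(H − f)/(H + s − 2f) = 6770 × (115266.3 − 39) / (115266.3 + 6770 − 2 × 39) = 6770 × 115227.3 / 121958.3 ≈ 6396.36 mm.
Far limit Df = s·(H − f)/(H − s) = 6770 × (115266.3 − 39) / (115266.3 − 6770) = 6770 × 115227.3 / 108496.3 ≈ 7190.00 mm.
Depth of field = Df − Dn = 7190.00 − 6396.36 ≈ 793.64 mm ≈ 0.794 m.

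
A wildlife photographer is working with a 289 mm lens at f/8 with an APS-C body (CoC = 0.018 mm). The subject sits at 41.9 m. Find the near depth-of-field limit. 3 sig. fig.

39.1 m

Hyperfocal distance H = f²/(N·c) + f = 289²/(8 × 0.018) + 289 = 83521/0.144 + 289 ≈ 580295.9 mm ≈ 580.3 m.
Near limit Dn = s·(H − f)/(H + s − 2f) = 41900 × (580295.9 − 289) / (580295.9 + 41900 − 2 × 289) = 41900 × 580006.9 / 621617.9 ≈ 39095 mm ≈ 39.1 m.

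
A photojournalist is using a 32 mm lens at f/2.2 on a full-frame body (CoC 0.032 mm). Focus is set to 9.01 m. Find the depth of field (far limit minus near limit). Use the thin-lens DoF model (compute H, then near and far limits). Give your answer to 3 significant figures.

Hyperfocal distance H = f²/(N·c) + f = 32²/(2.2 × 0.032) + 32 = 1024/0.0704 + 32 ≈ 14577.5 mm ≈ 14.58 m.
Near limit Dn = s·(H − f)/(H + s − 2f) = 9010 × (14577.5 − 32) / (14577.5 + 9010 − 2 × 32) = 9010 × 14545.5 / 23523.5 ≈ 5571 mm.
Far limit Df = s·(H − f)/(H − s) = 9010 × (14577.5 − 32) / (14577.5 − 9010) = 9010 × 14545.5 / 5567.5 ≈ 23539 mm.
Depth of field = Df − Dn = 23539 − 5571 ≈ 17968 mm ≈ 18.0 m.

18.0 m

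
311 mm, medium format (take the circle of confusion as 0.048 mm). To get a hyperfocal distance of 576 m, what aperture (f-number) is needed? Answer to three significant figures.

f/3.50

Rearrange H = f²/(N·c) + f for N: N = f² / ((H − f)·c).
N = 311² / ((576000 − 311) × 0.048) = 96721 / 27633 ≈ 3.50.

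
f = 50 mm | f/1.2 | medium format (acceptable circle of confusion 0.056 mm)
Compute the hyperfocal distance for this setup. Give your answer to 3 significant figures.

Hyperfocal distance H = f²/(N·c) + f = 50²/(1.2 × 0.056) + 50 = 2500/0.0672 + 50 ≈ 37252.4 mm ≈ 37.3 m.

37.3 m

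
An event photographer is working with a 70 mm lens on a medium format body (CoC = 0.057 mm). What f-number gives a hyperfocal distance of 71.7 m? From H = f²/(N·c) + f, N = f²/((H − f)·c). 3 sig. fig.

Rearrange H = f²/(N·c) + f for N: N = f² / ((H − f)·c).
N = 70² / ((71700 − 70) × 0.057) = 4900 / 4083 ≈ 1.20.

f/1.20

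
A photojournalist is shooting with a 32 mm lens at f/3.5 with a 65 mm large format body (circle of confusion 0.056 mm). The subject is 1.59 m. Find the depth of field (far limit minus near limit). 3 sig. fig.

Hyperfocal distance H = f²/(N·c) + f = 32²/(3.5 × 0.056) + 32 = 1024/0.196 + 32 ≈ 5256.5 mm ≈ 5.256 m.
Near limit Dn = s·(H − f)/(H + s − 2f) = 1590 × (5256.5 − 32) / (5256.5 + 1590 − 2 × 32) = 1590 × 5224.5 / 6782.5 ≈ 1224.8 mm.
Far limit Df = s·(H − f)/(H − s) = 1590 × (5256.5 − 32) / (5256.5 − 1590) = 1590 × 5224.5 / 3666.5 ≈ 2265.6 mm.
Depth of field = Df − Dn = 2265.6 − 1224.8 ≈ 1040.8 mm ≈ 1.04 m.

1.04 m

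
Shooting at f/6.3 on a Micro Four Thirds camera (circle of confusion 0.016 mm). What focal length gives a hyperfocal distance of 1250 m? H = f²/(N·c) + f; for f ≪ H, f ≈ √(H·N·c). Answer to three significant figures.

355 mm

From H = f²/(N·c) + f, with f ≪ H: f ≈ √(H·N·c) = √(1250000 × 6.3 × 0.016) = √126000 ≈ 355.0 mm.
The +f correction barely moves this — solving exactly, f² + N·c·f − N·c·H = 0 ⇒ f = (−N·c + √((N·c)² + 4·N·c·H))/2 = (−0.1008 + √504000)/2 ≈ 354.91 mm, so f ≈ 355 mm.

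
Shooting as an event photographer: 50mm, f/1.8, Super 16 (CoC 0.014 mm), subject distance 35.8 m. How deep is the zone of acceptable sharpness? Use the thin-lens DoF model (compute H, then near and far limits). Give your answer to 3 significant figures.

Hyperfocal distance H = f²/(N·c) + f = 50²/(1.8 × 0.014) + 50 = 2500/0.0252 + 50 ≈ 99256.3 mm ≈ 99.26 m.
Near limit Dn = s·(H − f)/(H + s − 2f) = 35800 × (99256.3 − 50) / (99256.3 + 35800 − 2 × 50) = 35800 × 99206.3 / 134956.3 ≈ 26317 mm.
Far limit Df = s·(H − f)/(H − s) = 35800 × (99256.3 − 50) / (99256.3 − 35800) = 35800 × 99206.3 / 63456.3 ≈ 55969 mm.
Depth of field = Df − Dn = 55969 − 26317 ≈ 29652 mm ≈ 29.7 m.

29.7 m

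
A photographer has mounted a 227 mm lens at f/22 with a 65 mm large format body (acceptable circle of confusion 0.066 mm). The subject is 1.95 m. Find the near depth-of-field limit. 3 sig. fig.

Hyperfocal distance H = f²/(N·c) + f = 227²/(22 × 0.066) + 227 = 51529/1.452 + 227 ≈ 35715.3 mm ≈ 35.72 m.
Near limit Dn = s·(H − f)/(H + s − 2f) = 1950 × (35715.3 − 227) / (35715.3 + 1950 − 2 × 227) = 1950 × 35488.3 / 37211.3 ≈ 1859.7 mm ≈ 1.86 m.

1.86 m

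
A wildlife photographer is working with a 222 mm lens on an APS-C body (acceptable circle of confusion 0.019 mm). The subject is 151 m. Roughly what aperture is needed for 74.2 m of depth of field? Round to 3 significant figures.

Write h = H − f = f²/(N·c). The thin-lens limits are Dn = s·h/(h + (s−f)) and Df = s·h/(h − (s−f)), so DoF = Df − Dn = 2·s·(s−f)·h / (h² − (s−f)²).
That is a quadratic in h: DoF·h² − 2·s·(s−f)·h − DoF·(s−f)² = 0 ⇒ h = (s−f)·(s + √(s² + DoF²)) / DoF = 150778 × (151000 + √(151000² + 74200²)) / 74200 = 150778 × (151000 + 168246) / 74200 ≈ 648723 mm.
Then N = f²/(c·h) = 222² / (0.019 × 648723) = 49284 / 12326 ≈ 4.

f/4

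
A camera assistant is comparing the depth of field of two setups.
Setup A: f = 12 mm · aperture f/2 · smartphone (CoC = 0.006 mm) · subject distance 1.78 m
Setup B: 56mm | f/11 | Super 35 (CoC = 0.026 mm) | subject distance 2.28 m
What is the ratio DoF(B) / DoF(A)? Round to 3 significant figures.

1.80

Setup A: H = 12²/(2×0.006) + 12 ≈ 12012.0 mm; DoF = Df − Dn = 2087.57 − 1551.42 ≈ 536.15 mm.
Setup B: H = 56²/(11×0.026) + 56 ≈ 11021.0 mm; DoF = Df − Dn = 2860.11 − 1895.54 ≈ 964.57 mm.
Ratio = 964.57 / 536.15 ≈ 1.80.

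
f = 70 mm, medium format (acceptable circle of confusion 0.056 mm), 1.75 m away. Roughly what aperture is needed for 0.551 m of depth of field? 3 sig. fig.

Write h = H − f = f²/(N·c). The thin-lens limits are Dn = s·h/(h + (s−f)) and Df = s·h/(h − (s−f)), so DoF = Df − Dn = 2·s·(s−f)·h / (h² − (s−f)²).
That is a quadratic in h: DoF·h² − 2·s·(s−f)·h − DoF·(s−f)² = 0 ⇒ h = (s−f)·(s + √(s² + DoF²)) / DoF = 1680 × (1750 + √(1750² + 551²)) / 551 = 1680 × (1750 + 1834.69) / 551 ≈ 10930 mm.
Then N = f²/(c·h) = 70² / (0.056 × 10930) = 4900 / 612.07 ≈ 8.01.

f/8.01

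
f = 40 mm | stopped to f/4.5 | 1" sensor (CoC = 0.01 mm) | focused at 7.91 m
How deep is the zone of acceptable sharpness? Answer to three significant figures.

3.68 m

Hyperfocal distance H = f²/(N·c) + f = 40²/(4.5 × 0.01) + 40 = 1600/0.045 + 40 ≈ 35595.6 mm ≈ 35.60 m.
Near limit Dn = s·(H − f)/(H + s − 2f) = 7910 × (35595.6 − 40) / (35595.6 + 7910 − 2 × 40) = 7910 × 35555.6 / 43425.6 ≈ 6476.5 mm.
Far limit Df = s·(H − f)/(H − s) = 7910 × (35595.6 − 40) / (35595.6 − 7910) = 7910 × 35555.6 / 27685.6 ≈ 10158.5 mm.
Depth of field = Df − Dn = 10158.5 − 6476.5 ≈ 3682.0 mm ≈ 3.68 m.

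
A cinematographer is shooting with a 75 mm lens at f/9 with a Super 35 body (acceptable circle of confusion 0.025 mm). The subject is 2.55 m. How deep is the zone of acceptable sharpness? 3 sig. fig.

Hyperfocal distance H = f²/(N·c) + f = 75²/(9 × 0.025) + 75 = 5625/0.225 + 75 ≈ 25075.0 mm ≈ 25.07 m.
Near limit Dn = s·(H − f)/(H + s − 2f) = 2550 × (25075.0 − 75) / (25075.0 + 2550 − 2 × 75) = 2550 × 25000.0 / 27475.0 ≈ 2320.29 mm.
Far limit Df = s·(H − f)/(H − s) = 2550 × (25075.0 − 75) / (25075.0 − 2550) = 2550 × 25000.0 / 22525.0 ≈ 2830.19 mm.
Depth of field = Df − Dn = 2830.19 − 2320.29 ≈ 509.90 mm ≈ 0.510 m.

0.510 m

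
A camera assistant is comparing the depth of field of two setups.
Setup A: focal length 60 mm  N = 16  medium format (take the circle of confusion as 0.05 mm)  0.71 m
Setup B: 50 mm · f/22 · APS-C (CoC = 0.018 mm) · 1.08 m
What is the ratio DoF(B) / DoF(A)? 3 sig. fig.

Setup A: H = 60²/(16×0.05) + 60 ≈ 4560.0 mm; DoF = Df − Dn = 829.87 − 620.39 ≈ 209.48 mm.
Setup B: H = 50²/(22×0.018) + 50 ≈ 6363.1 mm; DoF = Df − Dn = 1290.56 − 928.51 ≈ 362.05 mm.
Ratio = 362.05 / 209.48 ≈ 1.73.

1.73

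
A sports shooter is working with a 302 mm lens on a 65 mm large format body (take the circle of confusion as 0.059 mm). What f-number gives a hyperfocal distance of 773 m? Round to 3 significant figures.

Rearrange H = f²/(N·c) + f for N: N = f² / ((H − f)·c).
N = 302² / ((773000 − 302) × 0.059) = 91204 / 45589 ≈ 2.00.

f/2.00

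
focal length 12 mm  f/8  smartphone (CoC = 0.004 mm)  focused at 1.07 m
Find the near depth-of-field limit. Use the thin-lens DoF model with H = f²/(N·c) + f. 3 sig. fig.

Hyperfocal distance H = f²/(N·c) + f = 12²/(8 × 0.004) + 12 = 144/0.032 + 12 ≈ 4512.0 mm ≈ 4.512 m.
Near limit Dn = s·(H − f)/(H + s − 2f) = 1070 × (4512.0 − 12) / (4512.0 + 1070 − 2 × 12) = 1070 × 4500.0 / 5558.0 ≈ 866.32 mm ≈ 0.866 m.

0.866 m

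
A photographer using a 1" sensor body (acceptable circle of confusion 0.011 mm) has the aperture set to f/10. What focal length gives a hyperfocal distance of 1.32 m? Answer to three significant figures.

12.0 mm

From H = f²/(N·c) + f, with f ≪ H: f ≈ √(H·N·c) = √(1320 × 10 × 0.011) = √145.20 ≈ 12.05 mm.
Exact: f² + N·c·f − N·c·H = 0 ⇒ f = (−N·c + √((N·c)² + 4·N·c·H))/2 = (−0.11 + √580.81)/2 ≈ 11.995 mm ≈ 12.0 mm.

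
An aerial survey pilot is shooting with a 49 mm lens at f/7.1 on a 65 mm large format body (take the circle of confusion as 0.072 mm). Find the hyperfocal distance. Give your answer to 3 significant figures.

Hyperfocal distance H = f²/(N·c) + f = 49²/(7.1 × 0.072) + 49 = 2401/0.5112 + 49 ≈ 4745.8 mm ≈ 4.75 m.

4.75 m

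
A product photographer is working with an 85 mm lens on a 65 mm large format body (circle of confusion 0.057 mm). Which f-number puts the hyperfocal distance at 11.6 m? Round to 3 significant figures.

f/11

Rearrange H = f²/(N·c) + f for N: N = f² / ((H − f)·c).
N = 85² / ((11600 − 85) × 0.057) = 7225 / 656.4 ≈ 11.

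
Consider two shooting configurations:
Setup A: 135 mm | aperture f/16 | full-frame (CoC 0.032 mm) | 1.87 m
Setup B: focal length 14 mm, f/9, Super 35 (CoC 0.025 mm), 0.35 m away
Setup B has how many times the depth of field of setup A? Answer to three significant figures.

1.74

Setup A: H = 135²/(16×0.032) + 135 ≈ 35730.7 mm; DoF = Df − Dn = 1965.82 − 1783.09 ≈ 182.73 mm.
Setup B: H = 14²/(9×0.025) + 14 ≈ 885.1 mm; DoF = Df − Dn = 569.77 − 252.58 ≈ 317.19 mm.
Ratio = 317.19 / 182.73 ≈ 1.74.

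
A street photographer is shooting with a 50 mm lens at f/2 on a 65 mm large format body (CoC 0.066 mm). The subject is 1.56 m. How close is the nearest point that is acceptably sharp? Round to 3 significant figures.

1.44 m

Hyperfocal distance H = f²/(N·c) + f = 50²/(2 × 0.066) + 50 = 2500/0.132 + 50 ≈ 18989.4 mm ≈ 18.99 m.
Near limit Dn = s·(H − f)/(H + s − 2f) = 1560 × (18989.4 − 50) / (18989.4 + 1560 − 2 × 50) = 1560 × 18939.4 / 20449.4 ≈ 1444.8 mm ≈ 1.44 m.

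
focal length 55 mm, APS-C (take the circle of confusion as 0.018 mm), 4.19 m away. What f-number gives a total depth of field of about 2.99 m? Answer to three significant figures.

Write h = H − f = f²/(N·c). The thin-lens limits are Dn = s·h/(h + (s−f)) and Df = s·h/(h − (s−f)), so DoF = Df − Dn = 2·s·(s−f)·h / (h² − (s−f)²).
That is a quadratic in h: DoF·h² − 2·s·(s−f)·h − DoF·(s−f)² = 0 ⇒ h = (s−f)·(s + √(s² + DoF²)) / DoF = 4135 × (4190 + √(4190² + 2990²)) / 2990 = 4135 × (4190 + 5147.45) / 2990 ≈ 12913 mm.
Then N = f²/(c·h) = 55² / (0.018 × 12913) = 3025 / 232.44 ≈ 13.

f/13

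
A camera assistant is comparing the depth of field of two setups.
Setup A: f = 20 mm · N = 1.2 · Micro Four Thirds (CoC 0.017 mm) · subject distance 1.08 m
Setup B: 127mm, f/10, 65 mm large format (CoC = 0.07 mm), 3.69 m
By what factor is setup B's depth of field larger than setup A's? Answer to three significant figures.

9.98

Setup A: H = 20²/(1.2×0.017) + 20 ≈ 19627.8 mm; DoF = Df − Dn = 1141.72 − 1024.61 ≈ 117.11 mm.
Setup B: H = 127²/(10×0.07) + 127 ≈ 23168.4 mm; DoF = Df − Dn = 4365.0 − 3195.8 ≈ 1169.2 mm.
Ratio = 1169.2 / 117.11 ≈ 9.98.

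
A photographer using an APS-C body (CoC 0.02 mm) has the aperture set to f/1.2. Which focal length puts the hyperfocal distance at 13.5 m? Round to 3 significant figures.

From H = f²/(N·c) + f, with f ≪ H: f ≈ √(H·N·c) = √(13500 × 1.2 × 0.02) = √324.00 ≈ 18.00 mm.
The +f correction barely moves this — solving exactly, f² + N·c·f − N·c·H = 0 ⇒ f = (−N·c + √((N·c)² + 4·N·c·H))/2 = (−0.024 + √1296.0)/2 ≈ 17.988 mm, so f ≈ 18.0 mm.

18.0 mm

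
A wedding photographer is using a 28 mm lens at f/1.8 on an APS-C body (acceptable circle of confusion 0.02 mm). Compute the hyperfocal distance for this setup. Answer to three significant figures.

Hyperfocal distance H = f²/(N·c) + f = 28²/(1.8 × 0.02) + 28 = 784/0.036 + 28 ≈ 21805.8 mm ≈ 21.8 m.

21.8 m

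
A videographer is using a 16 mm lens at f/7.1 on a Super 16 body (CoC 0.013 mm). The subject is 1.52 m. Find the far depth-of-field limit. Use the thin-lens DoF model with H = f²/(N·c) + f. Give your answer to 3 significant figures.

3.32 m

Hyperfocal distance H = f²/(N·c) + f = 16²/(7.1 × 0.013) + 16 = 256/0.0923 + 16 ≈ 2789.6 mm ≈ 2.790 m.
Far limit Df = s·(H − f)/(H − s) = 1520 × (2789.6 − 16) / (2789.6 − 1520) = 1520 × 2773.6 / 1269.6 ≈ 3320.7 mm ≈ 3.32 m.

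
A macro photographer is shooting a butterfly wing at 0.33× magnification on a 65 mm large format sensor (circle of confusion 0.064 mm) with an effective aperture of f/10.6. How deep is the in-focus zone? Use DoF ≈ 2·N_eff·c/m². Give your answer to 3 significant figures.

At magnification m, DoF ≈ 2·N_eff·c/m² = 2 × 10.6 × 0.064 / 0.33² = 1.357 / 0.1089 ≈ 12.5 mm.

12.5 mm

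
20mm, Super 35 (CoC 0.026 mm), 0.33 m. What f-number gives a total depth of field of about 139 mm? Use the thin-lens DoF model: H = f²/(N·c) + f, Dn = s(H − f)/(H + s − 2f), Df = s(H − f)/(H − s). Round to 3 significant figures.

f/10

Write h = H − f = f²/(N·c). The thin-lens limits are Dn = s·h/(h + (s−f)) and Df = s·h/(h − (s−f)), so DoF = Df − Dn = 2·s·(s−f)·h / (h² − (s−f)²).
That is a quadratic in h: DoF·h² − 2·s·(s−f)·h − DoF·(s−f)² = 0 ⇒ h = (s−f)·(s + √(s² + DoF²)) / DoF = 310 × (330 + √(330² + 139²)) / 139 = 310 × (330 + 358.080) / 139 ≈ 1534.6 mm.
Then N = f²/(c·h) = 20² / (0.026 × 1534.6) = 400 / 39.899 ≈ 10.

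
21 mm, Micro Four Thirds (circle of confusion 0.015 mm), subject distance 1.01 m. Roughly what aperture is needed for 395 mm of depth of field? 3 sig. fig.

Write h = H − f = f²/(N·c). The thin-lens limits are Dn = s·h/(h + (s−f)) and Df = s·h/(h − (s−f)), so DoF = Df − Dn = 2·s·(s−f)·h / (h² − (s−f)²).
That is a quadratic in h: DoF·h² − 2·s·(s−f)·h − DoF·(s−f)² = 0 ⇒ h = (s−f)·(s + √(s² + DoF²)) / DoF = 989 × (1010 + √(1010² + 395²)) / 395 = 989 × (1010 + 1084.49) / 395 ≈ 5244.2 mm.
Then N = f²/(c·h) = 21² / (0.015 × 5244.2) = 441 / 78.663 ≈ 5.61.

f/5.61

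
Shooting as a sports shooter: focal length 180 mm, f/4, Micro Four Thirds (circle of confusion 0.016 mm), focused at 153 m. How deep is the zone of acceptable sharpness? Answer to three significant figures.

102 m

Hyperfocal distance H = f²/(N·c) + f = 180²/(4 × 0.016) + 180 = 32400/0.064 + 180 ≈ 506430.0 mm ≈ 506.4 m.
Near limit Dn = s·(H − f)/(H + s − 2f) = 153000 × (506430.0 − 180) / (506430.0 + 153000 − 2 × 180) = 153000 × 506250.0 / 659070.0 ≈ 117524 mm.
Far limit Df = s·(H − f)/(H − s) = 153000 × (506430.0 − 180) / (506430.0 − 153000) = 153000 × 506250.0 / 353430.0 ≈ 219156 mm.
Depth of field = Df − Dn = 219156 − 117524 ≈ 101632 mm ≈ 102 m.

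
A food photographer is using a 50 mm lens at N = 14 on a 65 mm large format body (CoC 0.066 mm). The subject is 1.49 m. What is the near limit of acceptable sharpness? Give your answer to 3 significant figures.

0.972 m

Hyperfocal distance H = f²/(N·c) + f = 50²/(14 × 0.066) + 50 = 2500/0.924 + 50 ≈ 2755.6 mm ≈ 2.756 m.
Near limit Dn = s·(H − f)/(H + s − 2f) = 1490 × (2755.6 − 50) / (2755.6 + 1490 − 2 × 50) = 1490 × 2705.6 / 4145.6 ≈ 972.44 mm ≈ 0.972 m.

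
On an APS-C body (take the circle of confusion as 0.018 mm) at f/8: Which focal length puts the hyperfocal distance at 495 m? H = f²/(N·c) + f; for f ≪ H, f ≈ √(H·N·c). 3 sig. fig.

From H = f²/(N·c) + f, with f ≪ H: f ≈ √(H·N·c) = √(495000 × 8 × 0.018) = √71280 ≈ 267.0 mm.
The +f correction barely moves this — solving exactly, f² + N·c·f − N·c·H = 0 ⇒ f = (−N·c + √((N·c)² + 4·N·c·H))/2 = (−0.144 + √285120)/2 ≈ 266.91 mm, so f ≈ 267 mm.

267 mm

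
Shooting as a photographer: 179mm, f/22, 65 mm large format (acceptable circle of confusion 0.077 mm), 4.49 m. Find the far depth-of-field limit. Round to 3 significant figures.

Hyperfocal distance H = f²/(N·c) + f = 179²/(22 × 0.077) + 179 = 32041/1.694 + 179 ≈ 19093.4 mm ≈ 19.09 m.
Far limit Df = s·(H − f)/(H − s) = 4490 × (19093.4 − 179) / (19093.4 − 4490) = 4490 × 18914.4 / 14603.4 ≈ 5815.5 mm ≈ 5.82 m.

5.82 m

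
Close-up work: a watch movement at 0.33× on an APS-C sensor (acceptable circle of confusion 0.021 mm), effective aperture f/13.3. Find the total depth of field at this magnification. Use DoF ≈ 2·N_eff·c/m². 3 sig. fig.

At magnification m, DoF ≈ 2·N_eff·c/m² = 2 × 13.3 × 0.021 / 0.33² = 0.5586 / 0.1089 ≈ 5.13 mm.

5.13 mm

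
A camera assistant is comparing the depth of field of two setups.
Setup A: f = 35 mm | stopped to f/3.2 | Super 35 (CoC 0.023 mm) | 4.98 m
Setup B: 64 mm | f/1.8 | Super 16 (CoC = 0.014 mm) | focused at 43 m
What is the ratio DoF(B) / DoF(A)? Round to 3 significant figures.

7.52

Setup A: H = 35²/(3.2×0.023) + 35 ≈ 16679.0 mm; DoF = Df − Dn = 7085.0 − 3839.3 ≈ 3245.7 mm.
Setup B: H = 64²/(1.8×0.014) + 64 ≈ 162603.7 mm; DoF = Df − Dn = 58436 − 34015 ≈ 24421 mm.
Ratio = 24421 / 3245.7 ≈ 7.52.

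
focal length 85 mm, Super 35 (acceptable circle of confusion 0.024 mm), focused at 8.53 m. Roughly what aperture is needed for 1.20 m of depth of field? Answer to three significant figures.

Write h = H − f = f²/(N·c). The thin-lens limits are Dn = s·h/(h + (s−f)) and Df = s·h/(h − (s−f)), so DoF = Df − Dn = 2·s·(s−f)·h / (h² − (s−f)²).
That is a quadratic in h: DoF·h² − 2·s·(s−f)·h − DoF·(s−f)² = 0 ⇒ h = (s−f)·(s + √(s² + DoF²)) / DoF = 8445 × (8530 + √(8530² + 1200²)) / 1200 = 8445 × (8530 + 8613.99) / 1200 ≈ 120651 mm.
Then N = f²/(c·h) = 85² / (0.024 × 120651) = 7225 / 2895.6 ≈ 2.50.

f/2.50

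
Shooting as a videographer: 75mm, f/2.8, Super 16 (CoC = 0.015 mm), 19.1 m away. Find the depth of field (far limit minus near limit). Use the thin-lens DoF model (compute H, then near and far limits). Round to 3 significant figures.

5.54 m

Hyperfocal distance H = f²/(N·c) + f = 75²/(2.8 × 0.015) + 75 = 5625/0.042 + 75 ≈ 134003.6 mm ≈ 134.0 m.
Near limit Dn = s·(H − f)/(H + s − 2f) = 19100 × (134003.6 − 75) / (134003.6 + 19100 − 2 × 75) = 19100 × 133928.6 / 152953.6 ≈ 16724.3 mm.
Far limit Df = s·(H − f)/(H − s) = 19100 × (134003.6 − 75) / (134003.6 − 19100) = 19100 × 133928.6 / 114903.6 ≈ 22262.5 mm.
Depth of field = Df − Dn = 22262.5 − 16724.3 ≈ 5538.2 mm ≈ 5.54 m.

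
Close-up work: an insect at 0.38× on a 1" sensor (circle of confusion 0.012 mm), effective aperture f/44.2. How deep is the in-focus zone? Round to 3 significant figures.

7.35 mm

At magnification m, DoF ≈ 2·N_eff·c/m² = 2 × 44.2 × 0.012 / 0.38² = 1.061 / 0.1444 ≈ 7.35 mm.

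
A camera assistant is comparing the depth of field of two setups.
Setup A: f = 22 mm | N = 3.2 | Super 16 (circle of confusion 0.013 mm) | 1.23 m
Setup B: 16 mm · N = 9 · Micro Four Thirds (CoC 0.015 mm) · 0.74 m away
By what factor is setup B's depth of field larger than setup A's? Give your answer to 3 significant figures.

2.56

Setup A: H = 22²/(3.2×0.013) + 22 ≈ 11656.6 mm; DoF = Df − Dn = 1372.50 − 1114.30 ≈ 258.20 mm.
Setup B: H = 16²/(9×0.015) + 16 ≈ 1912.3 mm; DoF = Df − Dn = 1197.02 − 535.53 ≈ 661.49 mm.
Ratio = 661.49 / 258.20 ≈ 2.56.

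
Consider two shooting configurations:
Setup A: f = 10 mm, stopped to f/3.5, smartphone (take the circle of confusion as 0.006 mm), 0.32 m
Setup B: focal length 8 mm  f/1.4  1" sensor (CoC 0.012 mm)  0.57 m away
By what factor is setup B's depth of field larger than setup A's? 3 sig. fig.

4.11

Setup A: H = 10²/(3.5×0.006) + 10 ≈ 4771.9 mm; DoF = Df − Dn = 342.283 − 300.441 ≈ 41.842 mm.
Setup B: H = 8²/(1.4×0.012) + 8 ≈ 3817.5 mm; DoF = Df − Dn = 668.64 − 496.72 ≈ 171.92 mm.
Ratio = 171.92 / 41.842 ≈ 4.11.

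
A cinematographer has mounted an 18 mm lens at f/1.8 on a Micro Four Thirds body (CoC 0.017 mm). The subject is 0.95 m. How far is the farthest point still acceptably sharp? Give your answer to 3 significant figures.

1.04 m

Hyperfocal distance H = f²/(N·c) + f = 18²/(1.8 × 0.017) + 18 = 324/0.0306 + 18 ≈ 10606.2 mm ≈ 10.61 m.
Far limit Df = s·(H − f)/(H − s) = 950 × (10606.2 − 18) / (10606.2 − 950) = 950 × 10588.2 / 9656.2 ≈ 1041.7 mm ≈ 1.04 m.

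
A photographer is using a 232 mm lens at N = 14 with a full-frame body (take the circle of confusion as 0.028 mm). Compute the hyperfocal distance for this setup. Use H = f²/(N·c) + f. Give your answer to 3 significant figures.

Hyperfocal distance H = f²/(N·c) + f = 232²/(14 × 0.028) + 232 = 53824/0.392 + 232 ≈ 137538.1 mm ≈ 138 m.

138 m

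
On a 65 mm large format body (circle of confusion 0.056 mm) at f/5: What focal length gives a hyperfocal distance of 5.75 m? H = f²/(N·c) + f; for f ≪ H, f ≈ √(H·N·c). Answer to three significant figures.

40.0 mm

From H = f²/(N·c) + f, with f ≪ H: f ≈ √(H·N·c) = √(5750 × 5 × 0.056) = √1610.0 ≈ 40.12 mm.
Exact: f² + N·c·f − N·c·H = 0 ⇒ f = (−N·c + √((N·c)² + 4·N·c·H))/2 = (−0.28 + √6440.1)/2 ≈ 39.985 mm ≈ 40.0 mm.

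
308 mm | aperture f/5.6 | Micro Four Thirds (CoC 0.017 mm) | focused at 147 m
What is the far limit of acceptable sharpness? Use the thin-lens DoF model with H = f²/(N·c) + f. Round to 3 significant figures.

172 m

Hyperfocal distance H = f²/(N·c) + f = 308²/(5.6 × 0.017) + 308 = 94864/0.0952 + 308 ≈ 996778.6 mm ≈ 996.8 m.
Far limit Df = s·(H − f)/(H − s) = 147000 × (996778.6 − 308) / (996778.6 − 147000) = 147000 × 996470.6 / 849778.6 ≈ 172376 mm ≈ 172 m.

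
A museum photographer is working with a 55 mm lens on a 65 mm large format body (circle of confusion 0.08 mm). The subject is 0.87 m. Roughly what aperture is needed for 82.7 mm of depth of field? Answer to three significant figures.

f/2.20

Write h = H − f = f²/(N·c). The thin-lens limits are Dn = s·h/(h + (s−f)) and Df = s·h/(h − (s−f)), so DoF = Df − Dn = 2·s·(s−f)·h / (h² − (s−f)²).
That is a quadratic in h: DoF·h² − 2·s·(s−f)·h − DoF·(s−f)² = 0 ⇒ h = (s−f)·(s + √(s² + DoF²)) / DoF = 815 × (870 + √(870² + 82.7²)) / 82.7 = 815 × (870 + 873.922) / 82.7 ≈ 17186 mm.
Then N = f²/(c·h) = 55² / (0.08 × 17186) = 3025 / 1374.9 ≈ 2.20.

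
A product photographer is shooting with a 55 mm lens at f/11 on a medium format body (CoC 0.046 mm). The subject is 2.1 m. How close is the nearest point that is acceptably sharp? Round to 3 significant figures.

1.56 m

Hyperfocal distance H = f²/(N·c) + f = 55²/(11 × 0.046) + 55 = 3025/0.506 + 55 ≈ 6033.3 mm ≈ 6.033 m.
Near limit Dn = s·(H − f)/(H + s − 2f) = 2100 × (6033.3 − 55) / (6033.3 + 2100 − 2 × 55) = 2100 × 5978.3 / 8023.3 ≈ 1564.7 mm ≈ 1.56 m.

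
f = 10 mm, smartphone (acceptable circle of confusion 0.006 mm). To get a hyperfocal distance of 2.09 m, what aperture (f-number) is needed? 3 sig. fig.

f/8.01

Rearrange H = f²/(N·c) + f for N: N = f² / ((H − f)·c).
N = 10² / ((2090 − 10) × 0.006) = 100 / 12.48 ≈ 8.01.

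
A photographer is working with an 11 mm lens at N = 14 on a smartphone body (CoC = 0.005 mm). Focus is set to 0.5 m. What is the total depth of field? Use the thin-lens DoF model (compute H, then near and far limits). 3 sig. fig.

Hyperfocal distance H = f²/(N·c) + f = 11²/(14 × 0.005) + 11 = 121/0.07 + 11 ≈ 1739.6 mm ≈ 1.740 m.
Near limit Dn = s·(H − f)/(H + s − 2f) = 500 × (1739.6 − 11) / (1739.6 + 500 − 2 × 11) = 500 × 1728.6 / 2217.6 ≈ 389.74 mm.
Far limit Df = s·(H − f)/(H − s) = 500 × (1739.6 − 11) / (1739.6 − 500) = 500 × 1728.6 / 1239.6 ≈ 697.25 mm.
Depth of field = Df − Dn = 697.25 − 389.74 ≈ 307.51 mm.

308 mm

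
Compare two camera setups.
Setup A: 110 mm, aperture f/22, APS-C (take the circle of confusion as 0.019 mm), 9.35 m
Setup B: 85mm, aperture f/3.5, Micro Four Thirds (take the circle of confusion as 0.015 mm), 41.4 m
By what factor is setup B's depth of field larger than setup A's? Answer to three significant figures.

4.11

Setup A: H = 110²/(22×0.019) + 110 ≈ 29057.4 mm; DoF = Df − Dn = 13733.8 − 7087.6 ≈ 6646.2 mm.
Setup B: H = 85²/(3.5×0.015) + 85 ≈ 137704.0 mm; DoF = Df − Dn = 59161 − 31841 ≈ 27320 mm.
Ratio = 27320 / 6646.2 ≈ 4.11.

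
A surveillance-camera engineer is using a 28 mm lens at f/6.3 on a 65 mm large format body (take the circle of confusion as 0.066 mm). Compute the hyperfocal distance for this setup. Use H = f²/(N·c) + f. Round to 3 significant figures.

Hyperfocal distance H = f²/(N·c) + f = 28²/(6.3 × 0.066) + 28 = 784/0.4158 + 28 ≈ 1913.5 mm ≈ 1.91 m.

1.91 m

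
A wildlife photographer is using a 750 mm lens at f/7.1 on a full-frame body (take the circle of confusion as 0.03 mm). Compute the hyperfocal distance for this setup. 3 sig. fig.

Hyperfocal distance H = f²/(N·c) + f = 750²/(7.1 × 0.03) + 750 = 562500/0.213 + 750 ≈ 2641595.1 mm ≈ 2640 m.

2640 m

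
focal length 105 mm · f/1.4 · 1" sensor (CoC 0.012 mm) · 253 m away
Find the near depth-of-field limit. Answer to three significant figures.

Hyperfocal distance H = f²/(N·c) + f = 105²/(1.4 × 0.012) + 105 = 11025/0.0168 + 105 ≈ 656355.0 mm ≈ 656.4 m.
Near limit Dn = s·(H − f)/(H + s − 2f) = 253000 × (656355.0 − 105) / (656355.0 + 253000 − 2 × 105) = 253000 × 656250.0 / 909145.0 ≈ 182624 mm ≈ 183 m.

183 m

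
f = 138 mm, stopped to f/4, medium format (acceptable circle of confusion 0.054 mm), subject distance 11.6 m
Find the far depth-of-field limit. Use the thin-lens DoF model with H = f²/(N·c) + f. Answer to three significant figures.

13.3 m

Hyperfocal distance H = f²/(N·c) + f = 138²/(4 × 0.054) + 138 = 19044/0.216 + 138 ≈ 88304.7 mm ≈ 88.30 m.
Far limit Df = s·(H − f)/(H − s) = 11600 × (88304.7 − 138) / (88304.7 − 11600) = 11600 × 88166.7 / 76704.7 ≈ 13333 mm ≈ 13.3 m.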